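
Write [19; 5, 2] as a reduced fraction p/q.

Using pₖ = aₖpₖ₋₁ + pₖ₋₂ and qₖ = aₖqₖ₋₁ + qₖ₋₂:
  k=0: a=19, p=19, q=1
  k=1: a=5, p=96, q=5
  k=2: a=2, p=211, q=11

211/11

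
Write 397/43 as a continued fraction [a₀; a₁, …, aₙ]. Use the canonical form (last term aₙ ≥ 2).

397 = 9×43 + 10
43 = 4×10 + 3
10 = 3×3 + 1
3 = 3×1 + 0  (stop)
So 397/43 = [9; 4, 3, 3].

[9; 4, 3, 3]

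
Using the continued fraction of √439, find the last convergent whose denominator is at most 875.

18019/860

√439 = [20; 1, 19, 1, 40, …] (period length 4).
Convergents:
  p_0/q_0 = 20/1
  p_1/q_1 = 21/1
  p_2/q_2 = 419/20
  p_3/q_3 = 440/21
  p_4/q_4 = 18019/860
  p_5/q_5 = 18459/881
q_4 = 860 ≤ 875 < 881 = q_5, so the answer is 18019/860.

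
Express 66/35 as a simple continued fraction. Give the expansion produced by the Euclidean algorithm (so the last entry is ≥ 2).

66 = 1·35 + 31
35 = 1·31 + 4
31 = 7·4 + 3
4 = 1·3 + 1
3 = 3·1 + 0  (stop)
So 66/35 = [1; 1, 7, 1, 3].

[1; 1, 7, 1, 3]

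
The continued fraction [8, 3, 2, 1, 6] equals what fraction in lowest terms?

556/67

Fold from the inside: start with 6/1.
  1 + 1/6 = 7/6
  2 + 6/7 = 20/7
  3 + 7/20 = 67/20
  8 + 20/67 = 556/67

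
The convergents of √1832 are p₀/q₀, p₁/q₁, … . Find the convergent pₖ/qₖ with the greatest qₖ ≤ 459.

18362/429

√1832 = [42; 1, 4, 21, 4, 1, 84, …] (period length 6).
Convergents:
  p_0/q_0 = 42/1
  p_1/q_1 = 43/1
  p_2/q_2 = 214/5
  p_3/q_3 = 4537/106
  p_4/q_4 = 18362/429
  p_5/q_5 = 22899/535
q_4 = 429 ≤ 459 < 535 = q_5, so the answer is 18362/429.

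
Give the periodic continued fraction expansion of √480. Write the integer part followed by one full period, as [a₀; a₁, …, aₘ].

[21; 1, 9, 1, 42]

a₀ = ⌊√480⌋ = 21.
With m₀=0, d₀=1 and mₖ₊₁ = dₖaₖ − mₖ, dₖ₊₁ = (n − mₖ₊₁²)/dₖ, aₖ₊₁ = ⌊(a₀+mₖ₊₁)/dₖ₊₁⌋:
  k=1: m=21, d=39, a=1
  k=2: m=18, d=4, a=9
  k=3: m=18, d=39, a=1
  k=4: m=21, d=1, a=42
d=1 and a=2a₀=42 at k=4, so the next step gives (m, d) = (21, 39) again — its k=1 value — and the period has length 4.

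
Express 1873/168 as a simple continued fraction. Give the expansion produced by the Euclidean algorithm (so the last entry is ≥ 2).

1873 = 11·168 + 25
168 = 6·25 + 18
25 = 1·18 + 7
18 = 2·7 + 4
7 = 1·4 + 3
4 = 1·3 + 1
3 = 3·1 + 0  (stop)
So 1873/168 = [11; 6, 1, 2, 1, 1, 3].

[11; 6, 1, 2, 1, 1, 3]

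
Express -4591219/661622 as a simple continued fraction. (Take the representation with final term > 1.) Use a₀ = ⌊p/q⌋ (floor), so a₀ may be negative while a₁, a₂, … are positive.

-4591219 = -7*661622 + 40135
661622 = 16*40135 + 19462
40135 = 2*19462 + 1211
19462 = 16*1211 + 86
1211 = 14*86 + 7
86 = 12*7 + 2
7 = 3*2 + 1
2 = 2*1 + 0  (stop)
So -4591219/661622 = [-7; 16, 2, 16, 14, 12, 3, 2].

[-7; 16, 2, 16, 14, 12, 3, 2]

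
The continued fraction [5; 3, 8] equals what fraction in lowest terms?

Using pₖ = aₖpₖ₋₁ + pₖ₋₂ and qₖ = aₖqₖ₋₁ + qₖ₋₂:
  k=0: a=5, p=5, q=1
  k=1: a=3, p=16, q=3
  k=2: a=8, p=133, q=25

133/25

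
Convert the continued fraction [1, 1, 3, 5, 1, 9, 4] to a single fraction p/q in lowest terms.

Using pₖ = aₖpₖ₋₁ + pₖ₋₂ and qₖ = aₖqₖ₋₁ + qₖ₋₂:
  k=0: a=1, p=1, q=1
  k=1: a=1, p=2, q=1
  k=2: a=3, p=7, q=4
  k=3: a=5, p=37, q=21
  k=4: a=1, p=44, q=25
  k=5: a=9, p=433, q=246
  k=6: a=4, p=1776, q=1009

1776/1009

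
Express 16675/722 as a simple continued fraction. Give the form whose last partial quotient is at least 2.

16675 = 23·722 + 69
722 = 10·69 + 32
69 = 2·32 + 5
32 = 6·5 + 2
5 = 2·2 + 1
2 = 2·1 + 0  (stop)
So 16675/722 = [23; 10, 2, 6, 2, 2].

[23; 10, 2, 6, 2, 2]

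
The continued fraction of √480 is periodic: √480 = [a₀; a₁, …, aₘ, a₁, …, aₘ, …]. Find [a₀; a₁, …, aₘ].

a₀ = ⌊√480⌋ = 21.

[21; 1, 9, 1, 42]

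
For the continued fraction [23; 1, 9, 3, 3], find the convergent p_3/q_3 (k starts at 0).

Using pₖ = aₖpₖ₋₁ + pₖ₋₂, qₖ = aₖqₖ₋₁ + qₖ₋₂ (with p₋₁=1, p₋₂=0, q₋₁=0, q₋₂=1):
  k=0: a=23, p=23, q=1
  k=1: a=1, p=24, q=1
  k=2: a=9, p=239, q=10
  k=3: a=3, p=741, q=31

741/31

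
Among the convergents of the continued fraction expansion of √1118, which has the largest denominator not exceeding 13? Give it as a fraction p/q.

√1118 = [33; 2, 3, 2, 3, 2, 66, …] (period length 6).
Convergents:
  p_0/q_0 = 33/1
  p_1/q_1 = 67/2
  p_2/q_2 = 234/7
  p_3/q_3 = 535/16
q_2 = 7 ≤ 13 < 16 = q_3, so the answer is 234/7.

234/7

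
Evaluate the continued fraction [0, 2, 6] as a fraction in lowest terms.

Using pₖ = aₖpₖ₋₁ + pₖ₋₂ and qₖ = aₖqₖ₋₁ + qₖ₋₂:
  k=0: a=0, p=0, q=1
  k=1: a=2, p=1, q=2
  k=2: a=6, p=6, q=13

6/13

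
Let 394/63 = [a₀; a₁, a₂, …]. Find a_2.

394 = 6·63 + 16   →  a_0 = 6
63 = 3·16 + 15   →  a_1 = 3
16 = 1·15 + 1   →  a_2 = 1

1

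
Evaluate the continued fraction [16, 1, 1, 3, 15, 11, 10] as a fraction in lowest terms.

Using pₖ = aₖpₖ₋₁ + pₖ₋₂ and qₖ = aₖqₖ₋₁ + qₖ₋₂:
  k=0: a=16, p=16, q=1
  k=1: a=1, p=17, q=1
  k=2: a=1, p=33, q=2
  k=3: a=3, p=116, q=7
  k=4: a=15, p=1773, q=107
  k=5: a=11, p=19619, q=1184
  k=6: a=10, p=197963, q=11947

197963/11947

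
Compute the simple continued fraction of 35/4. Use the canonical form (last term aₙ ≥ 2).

[8; 1, 3]

35 = 8·4 + 3
4 = 1·3 + 1
3 = 3·1 + 0  (stop)
So 35/4 = [8; 1, 3].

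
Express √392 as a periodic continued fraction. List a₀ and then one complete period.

[19; 1, 3, 1, 38]

a₀ = ⌊√392⌋ = 19.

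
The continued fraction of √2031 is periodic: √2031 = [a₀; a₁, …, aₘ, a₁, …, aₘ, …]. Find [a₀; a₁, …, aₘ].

[45; 15, 90]

a₀ = ⌊√2031⌋ = 45.
With m₀=0, d₀=1 and mₖ₊₁ = dₖaₖ − mₖ, dₖ₊₁ = (n − mₖ₊₁²)/dₖ, aₖ₊₁ = ⌊(a₀+mₖ₊₁)/dₖ₊₁⌋:
  k=1: m=45, d=6, a=15
  k=2: m=45, d=1, a=90
d=1 and a=2a₀=90 at k=2, so the next step gives (m, d) = (45, 6) again — its k=1 value — and the period has length 2.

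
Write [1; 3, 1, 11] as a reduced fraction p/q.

Fold from the inside: start with 11/1.
  1 + 1/11 = 12/11
  3 + 11/12 = 47/12
  1 + 12/47 = 59/47

59/47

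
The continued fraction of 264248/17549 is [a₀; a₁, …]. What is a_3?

264248 = 15·17549 + 1013   →  a_0 = 15
17549 = 17·1013 + 328   →  a_1 = 17
1013 = 3·328 + 29   →  a_2 = 3
328 = 11·29 + 9   →  a_3 = 11

11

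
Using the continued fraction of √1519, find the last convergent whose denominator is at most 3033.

117001/3002

√1519 = [38; 1, 37, 1, 76, …] (period length 4).
Convergents:
  p_0/q_0 = 38/1
  p_1/q_1 = 39/1
  p_2/q_2 = 1481/38
  p_3/q_3 = 1520/39
  p_4/q_4 = 117001/3002
  p_5/q_5 = 118521/3041
q_4 = 3002 ≤ 3033 < 3041 = q_5, so the answer is 117001/3002.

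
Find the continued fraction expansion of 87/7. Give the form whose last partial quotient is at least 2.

[12; 2, 3]

87 = 12×7 + 3
7 = 2×3 + 1
3 = 3×1 + 0  (stop)
So 87/7 = [12; 2, 3].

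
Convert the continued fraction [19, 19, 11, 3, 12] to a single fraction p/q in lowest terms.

Fold from the inside: start with 12/1.
  3 + 1/12 = 37/12
  11 + 12/37 = 419/37
  19 + 37/419 = 7998/419
  19 + 419/7998 = 152381/7998

152381/7998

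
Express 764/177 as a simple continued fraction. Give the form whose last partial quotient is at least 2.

764 = 4·177 + 56
177 = 3·56 + 9
56 = 6·9 + 2
9 = 4·2 + 1
2 = 2·1 + 0  (stop)
So 764/177 = [4; 3, 6, 4, 2].

[4; 3, 6, 4, 2]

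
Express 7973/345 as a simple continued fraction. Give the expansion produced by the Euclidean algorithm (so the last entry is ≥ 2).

[23; 9, 12, 1, 2]

7973 = 23·345 + 38
345 = 9·38 + 3
38 = 12·3 + 2
3 = 1·2 + 1
2 = 2·1 + 0  (stop)
So 7973/345 = [23; 9, 12, 1, 2].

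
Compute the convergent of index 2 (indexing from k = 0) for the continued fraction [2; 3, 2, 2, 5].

Using pₖ = aₖpₖ₋₁ + pₖ₋₂, qₖ = aₖqₖ₋₁ + qₖ₋₂ (with p₋₁=1, p₋₂=0, q₋₁=0, q₋₂=1):
  k=0: a=2, p=2, q=1
  k=1: a=3, p=7, q=3
  k=2: a=2, p=16, q=7

16/7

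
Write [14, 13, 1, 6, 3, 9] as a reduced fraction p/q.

39993/2842

Fold from the inside: start with 9/1.
  3 + 1/9 = 28/9
  6 + 9/28 = 177/28
  1 + 28/177 = 205/177
  13 + 177/205 = 2842/205
  14 + 205/2842 = 39993/2842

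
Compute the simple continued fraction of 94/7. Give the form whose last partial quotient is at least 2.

[13; 2, 3]

94 = 13×7 + 3
7 = 2×3 + 1
3 = 3×1 + 0  (stop)
So 94/7 = [13; 2, 3].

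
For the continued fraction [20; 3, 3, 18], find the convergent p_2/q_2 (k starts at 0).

Using pₖ = aₖpₖ₋₁ + pₖ₋₂, qₖ = aₖqₖ₋₁ + qₖ₋₂ (with p₋₁=1, p₋₂=0, q₋₁=0, q₋₂=1):
  k=0: a=20, p=20, q=1
  k=1: a=3, p=61, q=3
  k=2: a=3, p=203, q=10

203/10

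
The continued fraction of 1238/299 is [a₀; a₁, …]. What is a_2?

1238 = 4·299 + 42   →  a_0 = 4
299 = 7·42 + 5   →  a_1 = 7
42 = 8·5 + 2   →  a_2 = 8

8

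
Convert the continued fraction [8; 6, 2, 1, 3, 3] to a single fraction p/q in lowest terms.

1868/229

Fold from the inside: start with 3/1.
  3 + 1/3 = 10/3
  1 + 3/10 = 13/10
  2 + 10/13 = 36/13
  6 + 13/36 = 229/36
  8 + 36/229 = 1868/229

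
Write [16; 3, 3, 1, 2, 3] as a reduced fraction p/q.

1973/121

Fold from the inside: start with 3/1.
  2 + 1/3 = 7/3
  1 + 3/7 = 10/7
  3 + 7/10 = 37/10
  3 + 10/37 = 121/37
  16 + 37/121 = 1973/121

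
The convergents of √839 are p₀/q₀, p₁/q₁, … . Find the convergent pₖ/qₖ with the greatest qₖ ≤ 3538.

√839 = [28; 1, 27, 1, 56, …] (period length 4).
Convergents:
  p_0/q_0 = 28/1
  p_1/q_1 = 29/1
  p_2/q_2 = 811/28
  p_3/q_3 = 840/29
  p_4/q_4 = 47851/1652
  p_5/q_5 = 48691/1681
  p_6/q_6 = 1362508/47039
q_5 = 1681 ≤ 3538 < 47039 = q_6, so the answer is 48691/1681.

48691/1681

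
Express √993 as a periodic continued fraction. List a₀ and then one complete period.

a₀ = ⌊√993⌋ = 31.
With m₀=0, d₀=1 and mₖ₊₁ = dₖaₖ − mₖ, dₖ₊₁ = (n − mₖ₊₁²)/dₖ, aₖ₊₁ = ⌊(a₀+mₖ₊₁)/dₖ₊₁⌋:
  k=1: m=31, d=32, a=1
  k=2: m=1, d=31, a=1
  k=3: m=30, d=3, a=20
  k=4: m=30, d=31, a=1
  k=5: m=1, d=32, a=1
  k=6: m=31, d=1, a=62
d=1 and a=2a₀=62 at k=6, so the next step gives (m, d) = (31, 32) again — its k=1 value — and the period has length 6.

[31; 1, 1, 20, 1, 1, 62]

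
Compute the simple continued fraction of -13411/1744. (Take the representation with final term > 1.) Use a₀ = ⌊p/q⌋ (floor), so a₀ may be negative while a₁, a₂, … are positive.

[-8; 3, 4, 2, 8, 7]

-13411 = -8·1744 + 541
1744 = 3·541 + 121
541 = 4·121 + 57
121 = 2·57 + 7
57 = 8·7 + 1
7 = 7·1 + 0  (stop)
So -13411/1744 = [-8; 3, 4, 2, 8, 7].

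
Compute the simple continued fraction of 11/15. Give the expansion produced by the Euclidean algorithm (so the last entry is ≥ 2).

[0; 1, 2, 1, 3]

11 = 0×15 + 11
15 = 1×11 + 4
11 = 2×4 + 3
4 = 1×3 + 1
3 = 3×1 + 0  (stop)
So 11/15 = [0; 1, 2, 1, 3].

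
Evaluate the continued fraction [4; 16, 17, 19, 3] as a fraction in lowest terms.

64517/15882

Fold from the inside: start with 3/1.
  19 + 1/3 = 58/3
  17 + 3/58 = 989/58
  16 + 58/989 = 15882/989
  4 + 989/15882 = 64517/15882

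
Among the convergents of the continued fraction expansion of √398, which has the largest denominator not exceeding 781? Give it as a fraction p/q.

15541/779

√398 = [19; 1, 18, 1, 38, …] (period length 4).
Convergents:
  p_0/q_0 = 19/1
  p_1/q_1 = 20/1
  p_2/q_2 = 379/19
  p_3/q_3 = 399/20
  p_4/q_4 = 15541/779
  p_5/q_5 = 15940/799
q_4 = 779 ≤ 781 < 799 = q_5, so the answer is 15541/779.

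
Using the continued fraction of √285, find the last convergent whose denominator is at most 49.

287/17

√285 = [16; 1, 7, 2, 7, 1, 32, …] (period length 6).
Convergents:
  p_0/q_0 = 16/1
  p_1/q_1 = 17/1
  p_2/q_2 = 135/8
  p_3/q_3 = 287/17
  p_4/q_4 = 2144/127
q_3 = 17 ≤ 49 < 127 = q_4, so the answer is 287/17.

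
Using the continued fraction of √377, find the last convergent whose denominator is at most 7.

97/5

√377 = [19; 2, 2, 2, 38, …] (period length 4).
Convergents:
  p_0/q_0 = 19/1
  p_1/q_1 = 39/2
  p_2/q_2 = 97/5
  p_3/q_3 = 233/12
q_2 = 5 ≤ 7 < 12 = q_3, so the answer is 97/5.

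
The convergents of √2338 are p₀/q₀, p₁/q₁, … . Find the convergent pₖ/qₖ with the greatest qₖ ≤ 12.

√2338 = [48; 2, 1, 5, 48, 5, 1, 2, 96, …] (period length 8).
Convergents:
  p_0/q_0 = 48/1
  p_1/q_1 = 97/2
  p_2/q_2 = 145/3
  p_3/q_3 = 822/17
q_2 = 3 ≤ 12 < 17 = q_3, so the answer is 145/3.

145/3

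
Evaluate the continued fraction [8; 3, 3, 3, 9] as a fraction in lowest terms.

Using pₖ = aₖpₖ₋₁ + pₖ₋₂ and qₖ = aₖqₖ₋₁ + qₖ₋₂:
  k=0: a=8, p=8, q=1
  k=1: a=3, p=25, q=3
  k=2: a=3, p=83, q=10
  k=3: a=3, p=274, q=33
  k=4: a=9, p=2549, q=307

2549/307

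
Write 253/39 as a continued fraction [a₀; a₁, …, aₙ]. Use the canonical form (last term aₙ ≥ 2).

[6; 2, 19]

253 = 6*39 + 19
39 = 2*19 + 1
19 = 19*1 + 0  (stop)
So 253/39 = [6; 2, 19].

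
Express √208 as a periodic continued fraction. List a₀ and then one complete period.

a₀ = ⌊√208⌋ = 14.
With m₀=0, d₀=1 and mₖ₊₁ = dₖaₖ − mₖ, dₖ₊₁ = (n − mₖ₊₁²)/dₖ, aₖ₊₁ = ⌊(a₀+mₖ₊₁)/dₖ₊₁⌋:
  k=1: m=14, d=12, a=2
  k=2: m=10, d=9, a=2
  k=3: m=8, d=16, a=1
  k=4: m=8, d=9, a=2
  k=5: m=10, d=12, a=2
  k=6: m=14, d=1, a=28
d=1 and a=2a₀=28 at k=6, so the next step gives (m, d) = (14, 12) again — its k=1 value — and the period has length 6.

[14; 2, 2, 1, 2, 2, 28]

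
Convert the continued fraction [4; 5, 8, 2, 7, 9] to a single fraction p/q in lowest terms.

Using pₖ = aₖpₖ₋₁ + pₖ₋₂ and qₖ = aₖqₖ₋₁ + qₖ₋₂:
  k=0: a=4, p=4, q=1
  k=1: a=5, p=21, q=5
  k=2: a=8, p=172, q=41
  k=3: a=2, p=365, q=87
  k=4: a=7, p=2727, q=650
  k=5: a=9, p=24908, q=5937

24908/5937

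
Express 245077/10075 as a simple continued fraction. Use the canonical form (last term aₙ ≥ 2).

[24; 3, 13, 2, 3, 11, 3]

245077 = 24·10075 + 3277
10075 = 3·3277 + 244
3277 = 13·244 + 105
244 = 2·105 + 34
105 = 3·34 + 3
34 = 11·3 + 1
3 = 3·1 + 0  (stop)
So 245077/10075 = [24; 3, 13, 2, 3, 11, 3].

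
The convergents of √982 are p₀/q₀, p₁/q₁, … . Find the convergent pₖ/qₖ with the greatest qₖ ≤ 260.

√982 = [31; 2, 1, 30, 1, 2, 62, …] (period length 6).
Convergents:
  p_0/q_0 = 31/1
  p_1/q_1 = 63/2
  p_2/q_2 = 94/3
  p_3/q_3 = 2883/92
  p_4/q_4 = 2977/95
  p_5/q_5 = 8837/282
q_4 = 95 ≤ 260 < 282 = q_5, so the answer is 2977/95.

2977/95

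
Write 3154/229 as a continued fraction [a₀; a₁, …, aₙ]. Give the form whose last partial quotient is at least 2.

[13; 1, 3, 2, 2, 10]

3154 = 13*229 + 177
229 = 1*177 + 52
177 = 3*52 + 21
52 = 2*21 + 10
21 = 2*10 + 1
10 = 10*1 + 0  (stop)
So 3154/229 = [13; 1, 3, 2, 2, 10].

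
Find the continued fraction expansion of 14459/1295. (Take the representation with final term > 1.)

14459 = 11·1295 + 214
1295 = 6·214 + 11
214 = 19·11 + 5
11 = 2·5 + 1
5 = 5·1 + 0  (stop)
So 14459/1295 = [11; 6, 19, 2, 5].

[11; 6, 19, 2, 5]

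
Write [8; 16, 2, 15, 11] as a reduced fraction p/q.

45575/5654

Using pₖ = aₖpₖ₋₁ + pₖ₋₂ and qₖ = aₖqₖ₋₁ + qₖ₋₂:
  k=0: a=8, p=8, q=1
  k=1: a=16, p=129, q=16
  k=2: a=2, p=266, q=33
  k=3: a=15, p=4119, q=511
  k=4: a=11, p=45575, q=5654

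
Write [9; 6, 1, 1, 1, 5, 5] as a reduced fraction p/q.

5353/585

Fold from the inside: start with 5/1.
  5 + 1/5 = 26/5
  1 + 5/26 = 31/26
  1 + 26/31 = 57/31
  1 + 31/57 = 88/57
  6 + 57/88 = 585/88
  9 + 88/585 = 5353/585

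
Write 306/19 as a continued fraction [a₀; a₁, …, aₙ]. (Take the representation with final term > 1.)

[16; 9, 2]

306 = 16*19 + 2
19 = 9*2 + 1
2 = 2*1 + 0  (stop)
So 306/19 = [16; 9, 2].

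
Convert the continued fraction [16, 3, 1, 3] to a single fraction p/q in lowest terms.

244/15

Using pₖ = aₖpₖ₋₁ + pₖ₋₂ and qₖ = aₖqₖ₋₁ + qₖ₋₂:
  k=0: a=16, p=16, q=1
  k=1: a=3, p=49, q=3
  k=2: a=1, p=65, q=4
  k=3: a=3, p=244, q=15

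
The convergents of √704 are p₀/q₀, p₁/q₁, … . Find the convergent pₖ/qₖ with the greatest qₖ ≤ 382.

5227/197

√704 = [26; 1, 1, 7, 13, 7, 1, 1, 52, …] (period length 8).
Convergents:
  p_0/q_0 = 26/1
  p_1/q_1 = 27/1
  p_2/q_2 = 53/2
  p_3/q_3 = 398/15
  p_4/q_4 = 5227/197
  p_5/q_5 = 36987/1394
q_4 = 197 ≤ 382 < 1394 = q_5, so the answer is 5227/197.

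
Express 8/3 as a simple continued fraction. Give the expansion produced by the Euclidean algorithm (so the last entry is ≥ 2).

[2; 1, 2]

8 = 2·3 + 2
3 = 1·2 + 1
2 = 2·1 + 0  (stop)
So 8/3 = [2; 1, 2].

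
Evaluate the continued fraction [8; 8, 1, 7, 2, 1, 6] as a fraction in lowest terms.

Using pₖ = aₖpₖ₋₁ + pₖ₋₂ and qₖ = aₖqₖ₋₁ + qₖ₋₂:
  k=0: a=8, p=8, q=1
  k=1: a=8, p=65, q=8
  k=2: a=1, p=73, q=9
  k=3: a=7, p=576, q=71
  k=4: a=2, p=1225, q=151
  k=5: a=1, p=1801, q=222
  k=6: a=6, p=12031, q=1483

12031/1483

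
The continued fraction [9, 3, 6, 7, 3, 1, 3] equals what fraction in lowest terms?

19713/2116

Using pₖ = aₖpₖ₋₁ + pₖ₋₂ and qₖ = aₖqₖ₋₁ + qₖ₋₂:
  k=0: a=9, p=9, q=1
  k=1: a=3, p=28, q=3
  k=2: a=6, p=177, q=19
  k=3: a=7, p=1267, q=136
  k=4: a=3, p=3978, q=427
  k=5: a=1, p=5245, q=563
  k=6: a=3, p=19713, q=2116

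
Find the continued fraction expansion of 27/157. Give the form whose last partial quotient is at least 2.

[0; 5, 1, 4, 2, 2]

27 = 0*157 + 27
157 = 5*27 + 22
27 = 1*22 + 5
22 = 4*5 + 2
5 = 2*2 + 1
2 = 2*1 + 0  (stop)
So 27/157 = [0; 5, 1, 4, 2, 2].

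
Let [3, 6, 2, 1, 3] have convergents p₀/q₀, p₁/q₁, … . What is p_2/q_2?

Using pₖ = aₖpₖ₋₁ + pₖ₋₂, qₖ = aₖqₖ₋₁ + qₖ₋₂ (with p₋₁=1, p₋₂=0, q₋₁=0, q₋₂=1):
  k=0: a=3, p=3, q=1
  k=1: a=6, p=19, q=6
  k=2: a=2, p=41, q=13

41/13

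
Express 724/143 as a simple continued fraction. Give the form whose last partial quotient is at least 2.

724 = 5*143 + 9
143 = 15*9 + 8
9 = 1*8 + 1
8 = 8*1 + 0  (stop)
So 724/143 = [5; 15, 1, 8].

[5; 15, 1, 8]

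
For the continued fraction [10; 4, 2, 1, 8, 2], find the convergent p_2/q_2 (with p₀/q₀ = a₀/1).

92/9

Using pₖ = aₖpₖ₋₁ + pₖ₋₂, qₖ = aₖqₖ₋₁ + qₖ₋₂ (with p₋₁=1, p₋₂=0, q₋₁=0, q₋₂=1):
  k=0: a=10, p=10, q=1
  k=1: a=4, p=41, q=4
  k=2: a=2, p=92, q=9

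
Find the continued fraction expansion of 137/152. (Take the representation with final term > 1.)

137 = 0*152 + 137
152 = 1*137 + 15
137 = 9*15 + 2
15 = 7*2 + 1
2 = 2*1 + 0  (stop)
So 137/152 = [0; 1, 9, 7, 2].

[0; 1, 9, 7, 2]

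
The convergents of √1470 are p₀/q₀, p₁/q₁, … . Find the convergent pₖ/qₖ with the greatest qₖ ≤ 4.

√1470 = [38; 2, 1, 14, 1, 2, 76, …] (period length 6).
Convergents:
  p_0/q_0 = 38/1
  p_1/q_1 = 77/2
  p_2/q_2 = 115/3
  p_3/q_3 = 1687/44
q_2 = 3 ≤ 4 < 44 = q_3, so the answer is 115/3.

115/3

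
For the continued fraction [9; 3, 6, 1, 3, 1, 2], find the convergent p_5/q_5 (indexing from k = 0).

Using pₖ = aₖpₖ₋₁ + pₖ₋₂, qₖ = aₖqₖ₋₁ + qₖ₋₂ (with p₋₁=1, p₋₂=0, q₋₁=0, q₋₂=1):
  k=0: a=9, p=9, q=1
  k=1: a=3, p=28, q=3
  k=2: a=6, p=177, q=19
  k=3: a=1, p=205, q=22
  k=4: a=3, p=792, q=85
  k=5: a=1, p=997, q=107

997/107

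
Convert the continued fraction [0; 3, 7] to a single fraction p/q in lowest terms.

Using pₖ = aₖpₖ₋₁ + pₖ₋₂ and qₖ = aₖqₖ₋₁ + qₖ₋₂:
  k=0: a=0, p=0, q=1
  k=1: a=3, p=1, q=3
  k=2: a=7, p=7, q=22

7/22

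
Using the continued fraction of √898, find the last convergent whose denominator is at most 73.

√898 = [29; 1, 28, 1, 58, …] (period length 4).
Convergents:
  p_0/q_0 = 29/1
  p_1/q_1 = 30/1
  p_2/q_2 = 869/29
  p_3/q_3 = 899/30
  p_4/q_4 = 53011/1769
q_3 = 30 ≤ 73 < 1769 = q_4, so the answer is 899/30.

899/30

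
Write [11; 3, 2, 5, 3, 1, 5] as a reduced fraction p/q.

Fold from the inside: start with 5/1.
  1 + 1/5 = 6/5
  3 + 5/6 = 23/6
  5 + 6/23 = 121/23
  2 + 23/121 = 265/121
  3 + 121/265 = 916/265
  11 + 265/916 = 10341/916

10341/916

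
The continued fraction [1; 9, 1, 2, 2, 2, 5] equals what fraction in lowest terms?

985/893

Fold from the inside: start with 5/1.
  2 + 1/5 = 11/5
  2 + 5/11 = 27/11
  2 + 11/27 = 65/27
  1 + 27/65 = 92/65
  9 + 65/92 = 893/92
  1 + 92/893 = 985/893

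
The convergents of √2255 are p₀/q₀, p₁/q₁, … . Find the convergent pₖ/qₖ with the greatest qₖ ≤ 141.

√2255 = [47; 2, 18, 2, 94, …] (period length 4).
Convergents:
  p_0/q_0 = 47/1
  p_1/q_1 = 95/2
  p_2/q_2 = 1757/37
  p_3/q_3 = 3609/76
  p_4/q_4 = 341003/7181
q_3 = 76 ≤ 141 < 7181 = q_4, so the answer is 3609/76.

3609/76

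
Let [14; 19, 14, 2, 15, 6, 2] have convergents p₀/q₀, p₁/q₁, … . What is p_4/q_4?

120317/8562

Using pₖ = aₖpₖ₋₁ + pₖ₋₂, qₖ = aₖqₖ₋₁ + qₖ₋₂ (with p₋₁=1, p₋₂=0, q₋₁=0, q₋₂=1):
  k=0: a=14, p=14, q=1
  k=1: a=19, p=267, q=19
  k=2: a=14, p=3752, q=267
  k=3: a=2, p=7771, q=553
  k=4: a=15, p=120317, q=8562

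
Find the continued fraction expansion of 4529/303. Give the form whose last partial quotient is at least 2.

4529 = 14·303 + 287
303 = 1·287 + 16
287 = 17·16 + 15
16 = 1·15 + 1
15 = 15·1 + 0  (stop)
So 4529/303 = [14; 1, 17, 1, 15].

[14; 1, 17, 1, 15]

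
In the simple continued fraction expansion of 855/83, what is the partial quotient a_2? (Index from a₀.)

3

855 = 10·83 + 25   →  a_0 = 10
83 = 3·25 + 8   →  a_1 = 3
25 = 3·8 + 1   →  a_2 = 3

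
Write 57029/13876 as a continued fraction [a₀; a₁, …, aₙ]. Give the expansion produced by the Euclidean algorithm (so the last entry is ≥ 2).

[4; 9, 10, 10, 15]

57029 = 4·13876 + 1525
13876 = 9·1525 + 151
1525 = 10·151 + 15
151 = 10·15 + 1
15 = 15·1 + 0  (stop)
So 57029/13876 = [4; 9, 10, 10, 15].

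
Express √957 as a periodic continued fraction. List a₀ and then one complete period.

a₀ = ⌊√957⌋ = 30.

[30; 1, 14, 2, 14, 1, 60]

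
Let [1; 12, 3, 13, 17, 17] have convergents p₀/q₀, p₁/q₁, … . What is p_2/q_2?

40/37

Using pₖ = aₖpₖ₋₁ + pₖ₋₂, qₖ = aₖqₖ₋₁ + qₖ₋₂ (with p₋₁=1, p₋₂=0, q₋₁=0, q₋₂=1):
  k=0: a=1, p=1, q=1
  k=1: a=12, p=13, q=12
  k=2: a=3, p=40, q=37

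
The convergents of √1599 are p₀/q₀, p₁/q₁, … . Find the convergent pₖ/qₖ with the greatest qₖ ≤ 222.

3199/80

√1599 = [39; 1, 78, …] (period length 2).
Convergents:
  p_0/q_0 = 39/1
  p_1/q_1 = 40/1
  p_2/q_2 = 3159/79
  p_3/q_3 = 3199/80
  p_4/q_4 = 252681/6319
q_3 = 80 ≤ 222 < 6319 = q_4, so the answer is 3199/80.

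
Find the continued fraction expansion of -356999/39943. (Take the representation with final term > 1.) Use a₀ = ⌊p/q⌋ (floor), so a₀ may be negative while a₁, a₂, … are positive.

-356999 = -9*39943 + 2488
39943 = 16*2488 + 135
2488 = 18*135 + 58
135 = 2*58 + 19
58 = 3*19 + 1
19 = 19*1 + 0  (stop)
So -356999/39943 = [-9; 16, 18, 2, 3, 19].

[-9; 16, 18, 2, 3, 19]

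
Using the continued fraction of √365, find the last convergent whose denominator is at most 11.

√365 = [19; 9, 1, 1, 9, 38, …] (period length 5).
Convergents:
  p_0/q_0 = 19/1
  p_1/q_1 = 172/9
  p_2/q_2 = 191/10
  p_3/q_3 = 363/19
q_2 = 10 ≤ 11 < 19 = q_3, so the answer is 191/10.

191/10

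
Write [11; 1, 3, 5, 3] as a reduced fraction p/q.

788/67

Using pₖ = aₖpₖ₋₁ + pₖ₋₂ and qₖ = aₖqₖ₋₁ + qₖ₋₂:
  k=0: a=11, p=11, q=1
  k=1: a=1, p=12, q=1
  k=2: a=3, p=47, q=4
  k=3: a=5, p=247, q=21
  k=4: a=3, p=788, q=67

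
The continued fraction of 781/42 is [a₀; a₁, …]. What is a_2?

781 = 18·42 + 25   →  a_0 = 18
42 = 1·25 + 17   →  a_1 = 1
25 = 1·17 + 8   →  a_2 = 1

1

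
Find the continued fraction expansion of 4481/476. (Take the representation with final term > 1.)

[9; 2, 2, 2, 2, 16]

4481 = 9·476 + 197
476 = 2·197 + 82
197 = 2·82 + 33
82 = 2·33 + 16
33 = 2·16 + 1
16 = 16·1 + 0  (stop)
So 4481/476 = [9; 2, 2, 2, 2, 16].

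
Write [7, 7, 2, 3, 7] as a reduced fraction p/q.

2704/379

Fold from the inside: start with 7/1.
  3 + 1/7 = 22/7
  2 + 7/22 = 51/22
  7 + 22/51 = 379/51
  7 + 51/379 = 2704/379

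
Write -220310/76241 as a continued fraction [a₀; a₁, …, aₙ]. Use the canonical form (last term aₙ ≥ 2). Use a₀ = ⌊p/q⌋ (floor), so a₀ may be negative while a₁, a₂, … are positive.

-220310 = -3*76241 + 8413
76241 = 9*8413 + 524
8413 = 16*524 + 29
524 = 18*29 + 2
29 = 14*2 + 1
2 = 2*1 + 0  (stop)
So -220310/76241 = [-3; 9, 16, 18, 14, 2].

[-3; 9, 16, 18, 14, 2]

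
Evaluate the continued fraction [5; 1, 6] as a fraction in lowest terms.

41/7

Using pₖ = aₖpₖ₋₁ + pₖ₋₂ and qₖ = aₖqₖ₋₁ + qₖ₋₂:
  k=0: a=5, p=5, q=1
  k=1: a=1, p=6, q=1
  k=2: a=6, p=41, q=7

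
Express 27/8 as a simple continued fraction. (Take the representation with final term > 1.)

27 = 3·8 + 3
8 = 2·3 + 2
3 = 1·2 + 1
2 = 2·1 + 0  (stop)
So 27/8 = [3; 2, 1, 2].

[3; 2, 1, 2]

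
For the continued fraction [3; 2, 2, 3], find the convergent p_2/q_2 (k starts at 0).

17/5

Using pₖ = aₖpₖ₋₁ + pₖ₋₂, qₖ = aₖqₖ₋₁ + qₖ₋₂ (with p₋₁=1, p₋₂=0, q₋₁=0, q₋₂=1):
  k=0: a=3, p=3, q=1
  k=1: a=2, p=7, q=2
  k=2: a=2, p=17, q=5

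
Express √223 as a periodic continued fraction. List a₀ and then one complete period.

a₀ = ⌊√223⌋ = 14.
With m₀=0, d₀=1 and mₖ₊₁ = dₖaₖ − mₖ, dₖ₊₁ = (n − mₖ₊₁²)/dₖ, aₖ₊₁ = ⌊(a₀+mₖ₊₁)/dₖ₊₁⌋:
  k=1: m=14, d=27, a=1
  k=2: m=13, d=2, a=13
  k=3: m=13, d=27, a=1
  k=4: m=14, d=1, a=28
d=1 and a=2a₀=28 at k=4, so the next step gives (m, d) = (14, 27) again — its k=1 value — and the period has length 4.

[14; 1, 13, 1, 28]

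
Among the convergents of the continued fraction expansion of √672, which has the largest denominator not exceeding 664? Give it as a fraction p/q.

17161/662

√672 = [25; 1, 11, 1, 50, …] (period length 4).
Convergents:
  p_0/q_0 = 25/1
  p_1/q_1 = 26/1
  p_2/q_2 = 311/12
  p_3/q_3 = 337/13
  p_4/q_4 = 17161/662
  p_5/q_5 = 17498/675
q_4 = 662 ≤ 664 < 675 = q_5, so the answer is 17161/662.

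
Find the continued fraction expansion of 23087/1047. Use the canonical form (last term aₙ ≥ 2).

23087 = 22*1047 + 53
1047 = 19*53 + 40
53 = 1*40 + 13
40 = 3*13 + 1
13 = 13*1 + 0  (stop)
So 23087/1047 = [22; 19, 1, 3, 13].

[22; 19, 1, 3, 13]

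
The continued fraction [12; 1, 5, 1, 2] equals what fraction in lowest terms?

Using pₖ = aₖpₖ₋₁ + pₖ₋₂ and qₖ = aₖqₖ₋₁ + qₖ₋₂:
  k=0: a=12, p=12, q=1
  k=1: a=1, p=13, q=1
  k=2: a=5, p=77, q=6
  k=3: a=1, p=90, q=7
  k=4: a=2, p=257, q=20

257/20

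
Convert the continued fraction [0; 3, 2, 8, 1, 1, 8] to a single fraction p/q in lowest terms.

307/1066

Fold from the inside: start with 8/1.
  1 + 1/8 = 9/8
  1 + 8/9 = 17/9
  8 + 9/17 = 145/17
  2 + 17/145 = 307/145
  3 + 145/307 = 1066/307
  0 + 307/1066 = 307/1066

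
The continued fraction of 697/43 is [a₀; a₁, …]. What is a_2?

1

697 = 16·43 + 9   →  a_0 = 16
43 = 4·9 + 7   →  a_1 = 4
9 = 1·7 + 2   →  a_2 = 1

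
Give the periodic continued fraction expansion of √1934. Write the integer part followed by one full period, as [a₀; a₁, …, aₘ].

[43; 1, 42, 1, 86]

a₀ = ⌊√1934⌋ = 43.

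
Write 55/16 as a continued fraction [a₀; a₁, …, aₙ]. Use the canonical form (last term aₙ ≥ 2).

[3; 2, 3, 2]

55 = 3×16 + 7
16 = 2×7 + 2
7 = 3×2 + 1
2 = 2×1 + 0  (stop)
So 55/16 = [3; 2, 3, 2].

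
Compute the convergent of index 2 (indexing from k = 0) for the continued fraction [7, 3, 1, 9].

Using pₖ = aₖpₖ₋₁ + pₖ₋₂, qₖ = aₖqₖ₋₁ + qₖ₋₂ (with p₋₁=1, p₋₂=0, q₋₁=0, q₋₂=1):
  k=0: a=7, p=7, q=1
  k=1: a=3, p=22, q=3
  k=2: a=1, p=29, q=4

29/4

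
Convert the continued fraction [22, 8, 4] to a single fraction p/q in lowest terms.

Using pₖ = aₖpₖ₋₁ + pₖ₋₂ and qₖ = aₖqₖ₋₁ + qₖ₋₂:
  k=0: a=22, p=22, q=1
  k=1: a=8, p=177, q=8
  k=2: a=4, p=730, q=33

730/33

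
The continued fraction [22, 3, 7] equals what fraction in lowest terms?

Using pₖ = aₖpₖ₋₁ + pₖ₋₂ and qₖ = aₖqₖ₋₁ + qₖ₋₂:
  k=0: a=22, p=22, q=1
  k=1: a=3, p=67, q=3
  k=2: a=7, p=491, q=22

491/22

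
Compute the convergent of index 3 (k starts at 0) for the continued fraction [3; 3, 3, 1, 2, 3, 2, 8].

Using pₖ = aₖpₖ₋₁ + pₖ₋₂, qₖ = aₖqₖ₋₁ + qₖ₋₂ (with p₋₁=1, p₋₂=0, q₋₁=0, q₋₂=1):
  k=0: a=3, p=3, q=1
  k=1: a=3, p=10, q=3
  k=2: a=3, p=33, q=10
  k=3: a=1, p=43, q=13

43/13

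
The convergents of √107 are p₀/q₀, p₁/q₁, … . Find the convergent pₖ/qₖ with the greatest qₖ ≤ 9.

31/3

√107 = [10; 2, 1, 9, 1, 2, 20, …] (period length 6).
Convergents:
  p_0/q_0 = 10/1
  p_1/q_1 = 21/2
  p_2/q_2 = 31/3
  p_3/q_3 = 300/29
q_2 = 3 ≤ 9 < 29 = q_3, so the answer is 31/3.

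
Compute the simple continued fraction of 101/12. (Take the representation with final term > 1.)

[8; 2, 2, 2]

101 = 8·12 + 5
12 = 2·5 + 2
5 = 2·2 + 1
2 = 2·1 + 0  (stop)
So 101/12 = [8; 2, 2, 2].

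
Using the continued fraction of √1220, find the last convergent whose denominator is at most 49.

√1220 = [34; 1, 12, 1, 68, …] (period length 4).
Convergents:
  p_0/q_0 = 34/1
  p_1/q_1 = 35/1
  p_2/q_2 = 454/13
  p_3/q_3 = 489/14
  p_4/q_4 = 33706/965
q_3 = 14 ≤ 49 < 965 = q_4, so the answer is 489/14.

489/14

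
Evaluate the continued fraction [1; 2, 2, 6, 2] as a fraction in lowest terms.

97/69

Fold from the inside: start with 2/1.
  6 + 1/2 = 13/2
  2 + 2/13 = 28/13
  2 + 13/28 = 69/28
  1 + 28/69 = 97/69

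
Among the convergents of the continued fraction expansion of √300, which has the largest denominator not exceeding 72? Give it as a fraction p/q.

√300 = [17; 3, 8, 3, 34, …] (period length 4).
Convergents:
  p_0/q_0 = 17/1
  p_1/q_1 = 52/3
  p_2/q_2 = 433/25
  p_3/q_3 = 1351/78
q_2 = 25 ≤ 72 < 78 = q_3, so the answer is 433/25.

433/25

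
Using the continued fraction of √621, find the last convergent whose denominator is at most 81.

√621 = [24; 1, 11, 2, 11, 1, 48, …] (period length 6).
Convergents:
  p_0/q_0 = 24/1
  p_1/q_1 = 25/1
  p_2/q_2 = 299/12
  p_3/q_3 = 623/25
  p_4/q_4 = 7152/287
q_3 = 25 ≤ 81 < 287 = q_4, so the answer is 623/25.

623/25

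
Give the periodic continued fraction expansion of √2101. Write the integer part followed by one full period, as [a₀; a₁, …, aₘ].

a₀ = ⌊√2101⌋ = 45.
With m₀=0, d₀=1 and mₖ₊₁ = dₖaₖ − mₖ, dₖ₊₁ = (n − mₖ₊₁²)/dₖ, aₖ₊₁ = ⌊(a₀+mₖ₊₁)/dₖ₊₁⌋:
  k=1: m=45, d=76, a=1
  k=2: m=31, d=15, a=5
  k=3: m=44, d=11, a=8
  k=4: m=44, d=15, a=5
  k=5: m=31, d=76, a=1
  k=6: m=45, d=1, a=90
d=1 and a=2a₀=90 at k=6, so the next step gives (m, d) = (45, 76) again — its k=1 value — and the period has length 6.

[45; 1, 5, 8, 5, 1, 90]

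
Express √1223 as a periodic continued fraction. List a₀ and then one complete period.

a₀ = ⌊√1223⌋ = 34.

[34; 1, 33, 1, 68]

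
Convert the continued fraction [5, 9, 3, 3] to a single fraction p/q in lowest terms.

Fold from the inside: start with 3/1.
  3 + 1/3 = 10/3
  9 + 3/10 = 93/10
  5 + 10/93 = 475/93

475/93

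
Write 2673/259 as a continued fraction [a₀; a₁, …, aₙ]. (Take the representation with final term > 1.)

2673 = 10×259 + 83
259 = 3×83 + 10
83 = 8×10 + 3
10 = 3×3 + 1
3 = 3×1 + 0  (stop)
So 2673/259 = [10; 3, 8, 3, 3].

[10; 3, 8, 3, 3]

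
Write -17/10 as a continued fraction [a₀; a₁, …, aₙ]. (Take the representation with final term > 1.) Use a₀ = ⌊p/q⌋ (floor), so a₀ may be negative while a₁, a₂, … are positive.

-17 = -2*10 + 3
10 = 3*3 + 1
3 = 3*1 + 0  (stop)
So -17/10 = [-2; 3, 3].

[-2; 3, 3]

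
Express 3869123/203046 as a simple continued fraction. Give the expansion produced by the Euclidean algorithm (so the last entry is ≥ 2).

[19; 18, 19, 1, 17, 5, 6]

3869123 = 19·203046 + 11249
203046 = 18·11249 + 564
11249 = 19·564 + 533
564 = 1·533 + 31
533 = 17·31 + 6
31 = 5·6 + 1
6 = 6·1 + 0  (stop)
So 3869123/203046 = [19; 18, 19, 1, 17, 5, 6].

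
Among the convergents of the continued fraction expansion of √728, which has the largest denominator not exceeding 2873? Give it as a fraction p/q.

77194/2861

√728 = [26; 1, 52, …] (period length 2).
Convergents:
  p_0/q_0 = 26/1
  p_1/q_1 = 27/1
  p_2/q_2 = 1430/53
  p_3/q_3 = 1457/54
  p_4/q_4 = 77194/2861
  p_5/q_5 = 78651/2915
q_4 = 2861 ≤ 2873 < 2915 = q_5, so the answer is 77194/2861.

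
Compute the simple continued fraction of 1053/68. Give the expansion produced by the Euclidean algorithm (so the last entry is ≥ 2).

1053 = 15*68 + 33
68 = 2*33 + 2
33 = 16*2 + 1
2 = 2*1 + 0  (stop)
So 1053/68 = [15; 2, 16, 2].

[15; 2, 16, 2]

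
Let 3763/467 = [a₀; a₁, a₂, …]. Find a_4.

3763 = 8·467 + 27   →  a_0 = 8
467 = 17·27 + 8   →  a_1 = 17
27 = 3·8 + 3   →  a_2 = 3
8 = 2·3 + 2   →  a_3 = 2
3 = 1·2 + 1   →  a_4 = 1

1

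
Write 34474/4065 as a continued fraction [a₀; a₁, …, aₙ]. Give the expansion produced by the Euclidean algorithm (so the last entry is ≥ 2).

34474 = 8*4065 + 1954
4065 = 2*1954 + 157
1954 = 12*157 + 70
157 = 2*70 + 17
70 = 4*17 + 2
17 = 8*2 + 1
2 = 2*1 + 0  (stop)
So 34474/4065 = [8; 2, 12, 2, 4, 8, 2].

[8; 2, 12, 2, 4, 8, 2]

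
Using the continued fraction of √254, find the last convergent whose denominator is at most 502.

7889/495

√254 = [15; 1, 14, 1, 30, …] (period length 4).
Convergents:
  p_0/q_0 = 15/1
  p_1/q_1 = 16/1
  p_2/q_2 = 239/15
  p_3/q_3 = 255/16
  p_4/q_4 = 7889/495
  p_5/q_5 = 8144/511
q_4 = 495 ≤ 502 < 511 = q_5, so the answer is 7889/495.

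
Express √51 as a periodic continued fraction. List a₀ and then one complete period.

[7; 7, 14]

a₀ = ⌊√51⌋ = 7.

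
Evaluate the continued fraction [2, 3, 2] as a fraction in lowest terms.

16/7

Fold from the inside: start with 2/1.
  3 + 1/2 = 7/2
  2 + 2/7 = 16/7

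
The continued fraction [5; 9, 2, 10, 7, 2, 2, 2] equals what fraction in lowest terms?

91588/17939

Using pₖ = aₖpₖ₋₁ + pₖ₋₂ and qₖ = aₖqₖ₋₁ + qₖ₋₂:
  k=0: a=5, p=5, q=1
  k=1: a=9, p=46, q=9
  k=2: a=2, p=97, q=19
  k=3: a=10, p=1016, q=199
  k=4: a=7, p=7209, q=1412
  k=5: a=2, p=15434, q=3023
  k=6: a=2, p=38077, q=7458
  k=7: a=2, p=91588, q=17939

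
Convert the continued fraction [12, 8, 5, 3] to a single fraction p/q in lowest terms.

1588/131

Fold from the inside: start with 3/1.
  5 + 1/3 = 16/3
  8 + 3/16 = 131/16
  12 + 16/131 = 1588/131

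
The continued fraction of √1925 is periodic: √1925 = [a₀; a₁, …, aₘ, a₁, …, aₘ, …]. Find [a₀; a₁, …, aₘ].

a₀ = ⌊√1925⌋ = 43.
With m₀=0, d₀=1 and mₖ₊₁ = dₖaₖ − mₖ, dₖ₊₁ = (n − mₖ₊₁²)/dₖ, aₖ₊₁ = ⌊(a₀+mₖ₊₁)/dₖ₊₁⌋:
  k=1: m=43, d=76, a=1
  k=2: m=33, d=11, a=6
  k=3: m=33, d=76, a=1
  k=4: m=43, d=1, a=86
d=1 and a=2a₀=86 at k=4, so the next step gives (m, d) = (43, 76) again — its k=1 value — and the period has length 4.

[43; 1, 6, 1, 86]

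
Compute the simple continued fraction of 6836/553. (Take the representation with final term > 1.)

6836 = 12×553 + 200
553 = 2×200 + 153
200 = 1×153 + 47
153 = 3×47 + 12
47 = 3×12 + 11
12 = 1×11 + 1
11 = 11×1 + 0  (stop)
So 6836/553 = [12; 2, 1, 3, 3, 1, 11].

[12; 2, 1, 3, 3, 1, 11]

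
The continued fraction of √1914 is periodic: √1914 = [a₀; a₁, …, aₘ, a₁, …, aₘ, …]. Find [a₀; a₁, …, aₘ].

a₀ = ⌊√1914⌋ = 43.
With m₀=0, d₀=1 and mₖ₊₁ = dₖaₖ − mₖ, dₖ₊₁ = (n − mₖ₊₁²)/dₖ, aₖ₊₁ = ⌊(a₀+mₖ₊₁)/dₖ₊₁⌋:
  k=1: m=43, d=65, a=1
  k=2: m=22, d=22, a=2
  k=3: m=22, d=65, a=1
  k=4: m=43, d=1, a=86
d=1 and a=2a₀=86 at k=4, so the next step gives (m, d) = (43, 65) again — its k=1 value — and the period has length 4.

[43; 1, 2, 1, 86]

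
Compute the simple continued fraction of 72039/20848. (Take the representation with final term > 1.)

72039 = 3·20848 + 9495
20848 = 2·9495 + 1858
9495 = 5·1858 + 205
1858 = 9·205 + 13
205 = 15·13 + 10
13 = 1·10 + 3
10 = 3·3 + 1
3 = 3·1 + 0  (stop)
So 72039/20848 = [3; 2, 5, 9, 15, 1, 3, 3].

[3; 2, 5, 9, 15, 1, 3, 3]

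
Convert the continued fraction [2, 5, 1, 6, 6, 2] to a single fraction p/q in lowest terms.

Fold from the inside: start with 2/1.
  6 + 1/2 = 13/2
  6 + 2/13 = 80/13
  1 + 13/80 = 93/80
  5 + 80/93 = 545/93
  2 + 93/545 = 1183/545

1183/545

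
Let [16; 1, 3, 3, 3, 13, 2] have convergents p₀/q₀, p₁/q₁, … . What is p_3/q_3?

Using pₖ = aₖpₖ₋₁ + pₖ₋₂, qₖ = aₖqₖ₋₁ + qₖ₋₂ (with p₋₁=1, p₋₂=0, q₋₁=0, q₋₂=1):
  k=0: a=16, p=16, q=1
  k=1: a=1, p=17, q=1
  k=2: a=3, p=67, q=4
  k=3: a=3, p=218, q=13

218/13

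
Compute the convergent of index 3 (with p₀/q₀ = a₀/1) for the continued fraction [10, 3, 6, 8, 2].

Using pₖ = aₖpₖ₋₁ + pₖ₋₂, qₖ = aₖqₖ₋₁ + qₖ₋₂ (with p₋₁=1, p₋₂=0, q₋₁=0, q₋₂=1):
  k=0: a=10, p=10, q=1
  k=1: a=3, p=31, q=3
  k=2: a=6, p=196, q=19
  k=3: a=8, p=1599, q=155

1599/155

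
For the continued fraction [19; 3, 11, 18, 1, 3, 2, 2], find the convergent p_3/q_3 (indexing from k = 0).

11884/615

Using pₖ = aₖpₖ₋₁ + pₖ₋₂, qₖ = aₖqₖ₋₁ + qₖ₋₂ (with p₋₁=1, p₋₂=0, q₋₁=0, q₋₂=1):
  k=0: a=19, p=19, q=1
  k=1: a=3, p=58, q=3
  k=2: a=11, p=657, q=34
  k=3: a=18, p=11884, q=615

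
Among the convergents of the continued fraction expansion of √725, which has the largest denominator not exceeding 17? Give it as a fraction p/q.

√725 = [26; 1, 12, 2, 12, 1, 52, …] (period length 6).
Convergents:
  p_0/q_0 = 26/1
  p_1/q_1 = 27/1
  p_2/q_2 = 350/13
  p_3/q_3 = 727/27
q_2 = 13 ≤ 17 < 27 = q_3, so the answer is 350/13.

350/13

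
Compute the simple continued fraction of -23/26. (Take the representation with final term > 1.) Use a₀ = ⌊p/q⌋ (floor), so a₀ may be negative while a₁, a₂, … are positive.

-23 = -1*26 + 3
26 = 8*3 + 2
3 = 1*2 + 1
2 = 2*1 + 0  (stop)
So -23/26 = [-1; 8, 1, 2].

[-1; 8, 1, 2]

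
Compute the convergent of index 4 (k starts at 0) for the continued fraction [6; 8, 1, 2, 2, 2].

Using pₖ = aₖpₖ₋₁ + pₖ₋₂, qₖ = aₖqₖ₋₁ + qₖ₋₂ (with p₋₁=1, p₋₂=0, q₋₁=0, q₋₂=1):
  k=0: a=6, p=6, q=1
  k=1: a=8, p=49, q=8
  k=2: a=1, p=55, q=9
  k=3: a=2, p=159, q=26
  k=4: a=2, p=373, q=61

373/61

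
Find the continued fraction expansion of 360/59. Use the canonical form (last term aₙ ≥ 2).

360 = 6*59 + 6
59 = 9*6 + 5
6 = 1*5 + 1
5 = 5*1 + 0  (stop)
So 360/59 = [6; 9, 1, 5].

[6; 9, 1, 5]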